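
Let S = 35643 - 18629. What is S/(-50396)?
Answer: -8507/25198 ≈ -0.33761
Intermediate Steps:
S = 17014
S/(-50396) = 17014/(-50396) = 17014*(-1/50396) = -8507/25198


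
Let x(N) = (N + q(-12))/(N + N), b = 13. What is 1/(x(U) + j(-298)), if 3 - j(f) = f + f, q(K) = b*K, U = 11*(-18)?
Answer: 66/39593 ≈ 0.0016670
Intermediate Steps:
U = -198
q(K) = 13*K
x(N) = (-156 + N)/(2*N) (x(N) = (N + 13*(-12))/(N + N) = (N - 156)/((2*N)) = (-156 + N)*(1/(2*N)) = (-156 + N)/(2*N))
j(f) = 3 - 2*f (j(f) = 3 - (f + f) = 3 - 2*f)
1/(x(U) + j(-298)) = 1/((½)*(-156 - 198)/(-198) + (3 - 2*(-298))) = 1/((½)*(-1/198)*(-354) + (3 + 596)) = 1/(59/66 + 599) = 1/(39593/66) = 66/39593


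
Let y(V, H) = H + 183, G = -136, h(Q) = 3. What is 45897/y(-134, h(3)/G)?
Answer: 2080664/8295 ≈ 250.83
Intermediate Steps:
y(V, H) = 183 + H
45897/y(-134, h(3)/G) = 45897/(183 + 3/(-136)) = 45897/(183 + 3*(-1/136)) = 45897/(183 - 3/136) = 45897/(24885/136) = 45897*(136/24885) = 2080664/8295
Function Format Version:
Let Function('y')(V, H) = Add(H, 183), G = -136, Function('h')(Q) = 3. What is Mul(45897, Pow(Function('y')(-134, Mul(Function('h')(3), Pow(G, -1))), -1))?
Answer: Rational(2080664, 8295) ≈ 250.83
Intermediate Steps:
Function('y')(V, H) = Add(183, H)
Mul(45897, Pow(Function('y')(-134, Mul(Function('h')(3), Pow(G, -1))), -1)) = Mul(45897, Pow(Add(183, Mul(3, Pow(-136, -1))), -1)) = Mul(45897, Pow(Add(183, Mul(3, Rational(-1, 136))), -1)) = Mul(45897, Pow(Add(183, Rational(-3, 136)), -1)) = Mul(45897, Pow(Rational(24885, 136), -1)) = Mul(45897, Rational(136, 24885)) = Rational(2080664, 8295)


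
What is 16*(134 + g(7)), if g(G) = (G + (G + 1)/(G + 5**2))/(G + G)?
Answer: 15066/7 ≈ 2152.3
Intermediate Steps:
g(G) = (G + (1 + G)/(25 + G))/(2*G) (g(G) = (G + (1 + G)/(G + 25))/((2*G)) = (G + (1 + G)/(25 + G))*(1/(2*G)) = (G + (1 + G)/(25 + G))/(2*G))
16*(134 + g(7)) = 16*(134 + (1/2)*(1 + 7**2 + 26*7)/(7*(25 + 7))) = 16*(134 + (1/2)*(1/7)*(1 + 49 + 182)/32) = 16*(134 + (1/2)*(1/7)*(1/32)*232) = 16*(134 + 29/56) = 16*(7533/56) = 15066/7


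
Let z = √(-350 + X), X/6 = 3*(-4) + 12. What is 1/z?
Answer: -I*√14/70 ≈ -0.053452*I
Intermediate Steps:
X = 0 (X = 6*(3*(-4) + 12) = 6*(-12 + 12) = 6*0 = 0)
z = 5*I*√14 (z = √(-350 + 0) = √(-350) = 5*I*√14 ≈ 18.708*I)
1/z = 1/(5*I*√14) = -I*√14/70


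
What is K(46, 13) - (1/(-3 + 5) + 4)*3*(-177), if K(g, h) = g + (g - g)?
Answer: 4871/2 ≈ 2435.5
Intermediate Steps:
K(g, h) = g (K(g, h) = g + 0 = g)
K(46, 13) - (1/(-3 + 5) + 4)*3*(-177) = 46 - (1/(-3 + 5) + 4)*3*(-177) = 46 - (1/2 + 4)*3*(-177) = 46 - (½ + 4)*3*(-177) = 46 - (9/2)*3*(-177) = 46 - 27*(-177)/2 = 46 - 1*(-4779/2) = 46 + 4779/2 = 4871/2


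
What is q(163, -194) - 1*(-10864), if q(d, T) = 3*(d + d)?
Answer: 11842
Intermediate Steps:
q(d, T) = 6*d (q(d, T) = 3*(2*d) = 6*d)
q(163, -194) - 1*(-10864) = 6*163 - 1*(-10864) = 978 + 10864 = 11842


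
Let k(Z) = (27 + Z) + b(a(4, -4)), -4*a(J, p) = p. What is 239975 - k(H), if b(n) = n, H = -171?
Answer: 240118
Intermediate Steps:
a(J, p) = -p/4
k(Z) = 28 + Z (k(Z) = (27 + Z) - ¼*(-4) = (27 + Z) + 1 = 28 + Z)
239975 - k(H) = 239975 - (28 - 171) = 239975 - 1*(-143) = 239975 + 143 = 240118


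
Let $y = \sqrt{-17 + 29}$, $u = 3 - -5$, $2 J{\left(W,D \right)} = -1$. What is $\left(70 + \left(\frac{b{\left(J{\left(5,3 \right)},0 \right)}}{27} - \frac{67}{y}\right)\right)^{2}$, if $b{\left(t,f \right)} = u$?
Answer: $\frac{15500443}{2916} - \frac{127166 \sqrt{3}}{81} \approx 2596.4$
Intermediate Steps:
$J{\left(W,D \right)} = - \frac{1}{2}$ ($J{\left(W,D \right)} = \frac{1}{2} \left(-1\right) = - \frac{1}{2}$)
$u = 8$ ($u = 3 + 5 = 8$)
$b{\left(t,f \right)} = 8$
$y = 2 \sqrt{3}$ ($y = \sqrt{12} = 2 \sqrt{3} \approx 3.4641$)
$\left(70 + \left(\frac{b{\left(J{\left(5,3 \right)},0 \right)}}{27} - \frac{67}{y}\right)\right)^{2} = \left(70 + \left(\frac{8}{27} - \frac{67}{2 \sqrt{3}}\right)\right)^{2} = \left(70 + \left(8 \cdot \frac{1}{27} - 67 \frac{\sqrt{3}}{6}\right)\right)^{2} = \left(70 + \left(\frac{8}{27} - \frac{67 \sqrt{3}}{6}\right)\right)^{2} = \left(\frac{1898}{27} - \frac{67 \sqrt{3}}{6}\right)^{2}$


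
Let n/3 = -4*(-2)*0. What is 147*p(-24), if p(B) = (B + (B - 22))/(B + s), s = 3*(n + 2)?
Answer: 1715/3 ≈ 571.67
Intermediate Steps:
n = 0 (n = 3*(-4*(-2)*0) = 3*(8*0) = 3*0 = 0)
s = 6 (s = 3*(0 + 2) = 3*2 = 6)
p(B) = (-22 + 2*B)/(6 + B) (p(B) = (B + (B - 22))/(B + 6) = (B + (-22 + B))/(6 + B) = (-22 + 2*B)/(6 + B))
147*p(-24) = 147*(2*(-11 - 24)/(6 - 24)) = 147*(2*(-35)/(-18)) = 147*(2*(-1/18)*(-35)) = 147*(35/9) = 1715/3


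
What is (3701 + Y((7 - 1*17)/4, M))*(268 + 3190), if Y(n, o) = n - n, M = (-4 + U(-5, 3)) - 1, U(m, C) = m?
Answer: 12798058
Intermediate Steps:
M = -10 (M = (-4 - 5) - 1 = -9 - 1 = -10)
Y(n, o) = 0
(3701 + Y((7 - 1*17)/4, M))*(268 + 3190) = (3701 + 0)*(268 + 3190) = 3701*3458 = 12798058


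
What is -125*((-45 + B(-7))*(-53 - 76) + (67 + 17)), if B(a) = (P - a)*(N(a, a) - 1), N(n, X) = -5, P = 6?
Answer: -1993875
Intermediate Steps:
B(a) = -36 + 6*a (B(a) = (6 - a)*(-5 - 1) = (6 - a)*(-6) = -36 + 6*a)
-125*((-45 + B(-7))*(-53 - 76) + (67 + 17)) = -125*((-45 + (-36 + 6*(-7)))*(-53 - 76) + (67 + 17)) = -125*((-45 + (-36 - 42))*(-129) + 84) = -125*((-45 - 78)*(-129) + 84) = -125*(-123*(-129) + 84) = -125*(15867 + 84) = -125*15951 = -1993875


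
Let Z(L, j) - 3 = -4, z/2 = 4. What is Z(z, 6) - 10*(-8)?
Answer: 79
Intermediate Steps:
z = 8 (z = 2*4 = 8)
Z(L, j) = -1 (Z(L, j) = 3 - 4 = -1)
Z(z, 6) - 10*(-8) = -1 - 10*(-8) = -1 + 80 = 79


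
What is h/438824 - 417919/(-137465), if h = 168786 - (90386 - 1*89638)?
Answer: 5434006077/1587445820 ≈ 3.4231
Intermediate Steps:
h = 168038 (h = 168786 - (90386 - 89638) = 168786 - 1*748 = 168786 - 748 = 168038)
h/438824 - 417919/(-137465) = 168038/438824 - 417919/(-137465) = 168038*(1/438824) - 417919*(-1/137465) = 84019/219412 + 417919/137465 = 5434006077/1587445820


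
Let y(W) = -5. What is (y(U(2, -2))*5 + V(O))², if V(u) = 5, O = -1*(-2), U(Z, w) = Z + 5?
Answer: 400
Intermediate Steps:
U(Z, w) = 5 + Z
O = 2
(y(U(2, -2))*5 + V(O))² = (-5*5 + 5)² = (-25 + 5)² = (-20)² = 400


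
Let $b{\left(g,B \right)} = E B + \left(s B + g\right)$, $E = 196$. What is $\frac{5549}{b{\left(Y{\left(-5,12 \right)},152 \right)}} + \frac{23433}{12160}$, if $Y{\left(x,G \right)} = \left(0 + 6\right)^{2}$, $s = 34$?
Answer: $\frac{221884277}{106387840} \approx 2.0856$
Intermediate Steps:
$Y{\left(x,G \right)} = 36$ ($Y{\left(x,G \right)} = 6^{2} = 36$)
$b{\left(g,B \right)} = g + 230 B$ ($b{\left(g,B \right)} = 196 B + \left(34 B + g\right) = 196 B + \left(g + 34 B\right) = g + 230 B$)
$\frac{5549}{b{\left(Y{\left(-5,12 \right)},152 \right)}} + \frac{23433}{12160} = \frac{5549}{36 + 230 \cdot 152} + \frac{23433}{12160} = \frac{5549}{36 + 34960} + 23433 \cdot \frac{1}{12160} = \frac{5549}{34996} + \frac{23433}{12160} = \frac{221884277}{106387840}$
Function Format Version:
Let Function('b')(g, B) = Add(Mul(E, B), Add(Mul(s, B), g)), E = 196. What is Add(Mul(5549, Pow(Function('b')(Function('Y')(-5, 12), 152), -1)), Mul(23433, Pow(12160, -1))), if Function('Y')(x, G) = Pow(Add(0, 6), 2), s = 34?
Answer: Rational(221884277, 106387840) ≈ 2.0856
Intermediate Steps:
Function('Y')(x, G) = 36 (Function('Y')(x, G) = Pow(6, 2) = 36)
Function('b')(g, B) = Add(g, Mul(230, B)) (Function('b')(g, B) = Add(Mul(196, B), Add(Mul(34, B), g)) = Add(Mul(196, B), Add(g, Mul(34, B))) = Add(g, Mul(230, B)))
Add(Mul(5549, Pow(Function('b')(Function('Y')(-5, 12), 152), -1)), Mul(23433, Pow(12160, -1))) = Add(Mul(5549, Pow(Add(36, Mul(230, 152)), -1)), Mul(23433, Pow(12160, -1))) = Add(Mul(5549, Pow(Add(36, 34960), -1)), Mul(23433, Rational(1, 12160))) = Add(Mul(5549, Pow(34996, -1)), Rational(23433, 12160)) = Add(Mul(5549, Rational(1, 34996)), Rational(23433, 12160)) = Add(Rational(5549, 34996), Rational(23433, 12160)) = Rational(221884277, 106387840)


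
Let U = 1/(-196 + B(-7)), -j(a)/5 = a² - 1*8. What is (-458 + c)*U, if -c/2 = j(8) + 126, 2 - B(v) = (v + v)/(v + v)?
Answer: 10/13 ≈ 0.76923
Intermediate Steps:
j(a) = 40 - 5*a² (j(a) = -5*(a² - 1*8) = -5*(a² - 8) = -5*(-8 + a²) = 40 - 5*a²)
B(v) = 1 (B(v) = 2 - (v + v)/(v + v) = 2 - 2*v/(2*v) = 2 - 2*v*1/(2*v) = 2 - 1*1 = 2 - 1 = 1)
U = -1/195 (U = 1/(-196 + 1) = 1/(-195) = -1/195 ≈ -0.0051282)
c = 308 (c = -2*((40 - 5*8²) + 126) = -2*((40 - 5*64) + 126) = -2*((40 - 320) + 126) = -2*(-280 + 126) = -2*(-154) = 308)
(-458 + c)*U = (-458 + 308)*(-1/195) = -150*(-1/195) = 10/13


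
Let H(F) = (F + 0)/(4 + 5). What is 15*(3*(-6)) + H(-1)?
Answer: -2431/9 ≈ -270.11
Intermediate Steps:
H(F) = F/9
15*(3*(-6)) + H(-1) = 15*(3*(-6)) + (⅑)*(-1) = 15*(-18) - ⅑ = -270 - ⅑ = -2431/9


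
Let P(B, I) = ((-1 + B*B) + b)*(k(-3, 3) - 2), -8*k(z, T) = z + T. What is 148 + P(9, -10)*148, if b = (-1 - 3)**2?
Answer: -28268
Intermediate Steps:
k(z, T) = -T/8 - z/8 (k(z, T) = -(z + T)/8 = -(T + z)/8 = -T/8 - z/8)
b = 16 (b = (-4)**2 = 16)
P(B, I) = -30 - 2*B**2 (P(B, I) = ((-1 + B*B) + 16)*((-1/8*3 - 1/8*(-3)) - 2) = ((-1 + B**2) + 16)*((-3/8 + 3/8) - 2) = (15 + B**2)*(0 - 2) = (15 + B**2)*(-2) = -30 - 2*B**2)
148 + P(9, -10)*148 = 148 + (-30 - 2*9**2)*148 = 148 + (-30 - 2*81)*148 = 148 + (-30 - 162)*148 = 148 - 192*148 = 148 - 28416 = -28268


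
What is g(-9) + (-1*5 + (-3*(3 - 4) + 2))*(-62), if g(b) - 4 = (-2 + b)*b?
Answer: 103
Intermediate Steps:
g(b) = 4 + b*(-2 + b) (g(b) = 4 + (-2 + b)*b = 4 + b*(-2 + b))
g(-9) + (-1*5 + (-3*(3 - 4) + 2))*(-62) = (4 + (-9)² - 2*(-9)) + (-1*5 + (-3*(3 - 4) + 2))*(-62) = (4 + 81 + 18) + (-5 + (-3*(-1) + 2))*(-62) = 103 + (-5 + (3 + 2))*(-62) = 103 + (-5 + 5)*(-62) = 103 + 0*(-62) = 103 + 0 = 103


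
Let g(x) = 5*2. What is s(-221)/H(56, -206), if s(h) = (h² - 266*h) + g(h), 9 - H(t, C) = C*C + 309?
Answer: -107637/42736 ≈ -2.5187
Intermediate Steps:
g(x) = 10
H(t, C) = -300 - C² (H(t, C) = 9 - (C*C + 309) = 9 - (C² + 309) = 9 - (309 + C²) = 9 + (-309 - C²) = -300 - C²)
s(h) = 10 + h² - 266*h (s(h) = (h² - 266*h) + 10 = 10 + h² - 266*h)
s(-221)/H(56, -206) = (10 + (-221)² - 266*(-221))/(-300 - 1*(-206)²) = (10 + 48841 + 58786)/(-300 - 1*42436) = 107637/(-300 - 42436) = 107637/(-42736) = 107637*(-1/42736) = -107637/42736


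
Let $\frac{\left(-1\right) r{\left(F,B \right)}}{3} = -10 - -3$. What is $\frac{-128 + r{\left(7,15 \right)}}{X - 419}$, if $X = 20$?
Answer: $\frac{107}{399} \approx 0.26817$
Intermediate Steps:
$r{\left(F,B \right)} = 21$ ($r{\left(F,B \right)} = - 3 \left(-10 - -3\right) = - 3 \left(-10 + 3\right) = \left(-3\right) \left(-7\right) = 21$)
$\frac{-128 + r{\left(7,15 \right)}}{X - 419} = \frac{-128 + 21}{20 - 419} = - \frac{107}{-399} = \left(-107\right) \left(- \frac{1}{399}\right) = \frac{107}{399}$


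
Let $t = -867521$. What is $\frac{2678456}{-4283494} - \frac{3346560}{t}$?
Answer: $\frac{6005676426532}{1858010499187} \approx 3.2323$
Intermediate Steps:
$\frac{2678456}{-4283494} - \frac{3346560}{t} = \frac{2678456}{-4283494} - \frac{3346560}{-867521} = 2678456 \left(- \frac{1}{4283494}\right) - - \frac{3346560}{867521} = - \frac{1339228}{2141747} + \frac{3346560}{867521} = \frac{6005676426532}{1858010499187}$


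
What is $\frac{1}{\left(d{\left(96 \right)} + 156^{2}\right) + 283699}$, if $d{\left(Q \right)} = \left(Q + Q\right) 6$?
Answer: $\frac{1}{309187} \approx 3.2343 \cdot 10^{-6}$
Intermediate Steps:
$d{\left(Q \right)} = 12 Q$ ($d{\left(Q \right)} = 2 Q 6 = 12 Q$)
$\frac{1}{\left(d{\left(96 \right)} + 156^{2}\right) + 283699} = \frac{1}{\left(12 \cdot 96 + 156^{2}\right) + 283699} = \frac{1}{\left(1152 + 24336\right) + 283699} = \frac{1}{25488 + 283699} = \frac{1}{309187}$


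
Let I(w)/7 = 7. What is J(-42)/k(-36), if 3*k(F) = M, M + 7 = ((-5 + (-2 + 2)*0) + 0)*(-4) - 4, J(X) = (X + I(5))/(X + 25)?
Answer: -7/51 ≈ -0.13725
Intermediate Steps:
I(w) = 49 (I(w) = 7*7 = 49)
J(X) = (49 + X)/(25 + X) (J(X) = (X + 49)/(X + 25) = (49 + X)/(25 + X))
M = 9 (M = -7 + (((-5 + (-2 + 2)*0) + 0)*(-4) - 4) = -7 + (((-5 + 0*0) + 0)*(-4) - 4) = -7 + (((-5 + 0) + 0)*(-4) - 4) = -7 + ((-5 + 0)*(-4) - 4) = -7 + (-5*(-4) - 4) = -7 + (20 - 4) = -7 + 16 = 9)
k(F) = 3 (k(F) = (⅓)*9 = 3)
J(-42)/k(-36) = ((49 - 42)/(25 - 42))/3 = (7/(-17))*(⅓) = -1/17*7*(⅓) = -7/17*⅓ = -7/51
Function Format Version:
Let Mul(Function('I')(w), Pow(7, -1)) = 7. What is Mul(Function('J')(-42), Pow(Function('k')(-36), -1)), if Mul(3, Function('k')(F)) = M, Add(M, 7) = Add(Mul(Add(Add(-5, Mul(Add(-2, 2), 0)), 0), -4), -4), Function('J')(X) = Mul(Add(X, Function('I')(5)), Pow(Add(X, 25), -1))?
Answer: Rational(-7, 51) ≈ -0.13725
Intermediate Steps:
Function('I')(w) = 49 (Function('I')(w) = Mul(7, 7) = 49)
Function('J')(X) = Mul(Pow(Add(25, X), -1), Add(49, X)) (Function('J')(X) = Mul(Add(X, 49), Pow(Add(X, 25), -1)) = Mul(Add(49, X), Pow(Add(25, X), -1)) = Mul(Pow(Add(25, X), -1), Add(49, X)))
M = 9 (M = Add(-7, Add(Mul(Add(Add(-5, Mul(Add(-2, 2), 0)), 0), -4), -4)) = Add(-7, Add(Mul(Add(Add(-5, Mul(0, 0)), 0), -4), -4)) = Add(-7, Add(Mul(Add(Add(-5, 0), 0), -4), -4)) = Add(-7, Add(Mul(Add(-5, 0), -4), -4)) = Add(-7, Add(Mul(-5, -4), -4)) = Add(-7, Add(20, -4)) = Add(-7, 16) = 9)
Function('k')(F) = 3 (Function('k')(F) = Mul(Rational(1, 3), 9) = 3)
Mul(Function('J')(-42), Pow(Function('k')(-36), -1)) = Mul(Mul(Pow(Add(25, -42), -1), Add(49, -42)), Pow(3, -1)) = Mul(Mul(Pow(-17, -1), 7), Rational(1, 3)) = Mul(Mul(Rational(-1, 17), 7), Rational(1, 3)) = Mul(Rational(-7, 17), Rational(1, 3)) = Rational(-7, 51)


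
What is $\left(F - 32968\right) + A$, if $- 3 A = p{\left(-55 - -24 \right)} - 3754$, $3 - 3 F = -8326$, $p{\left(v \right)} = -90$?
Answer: $- \frac{86731}{3} \approx -28910.0$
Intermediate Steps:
$F = \frac{8329}{3}$ ($F = 1 - - \frac{8326}{3} = 1 + \frac{8326}{3} = \frac{8329}{3} \approx 2776.3$)
$A = \frac{3844}{3}$ ($A = - \frac{-90 - 3754}{3} = \left(- \frac{1}{3}\right) \left(-3844\right) = \frac{3844}{3} \approx 1281.3$)
$\left(F - 32968\right) + A = \left(\frac{8329}{3} - 32968\right) + \frac{3844}{3} = - \frac{90575}{3} + \frac{3844}{3} = - \frac{86731}{3}$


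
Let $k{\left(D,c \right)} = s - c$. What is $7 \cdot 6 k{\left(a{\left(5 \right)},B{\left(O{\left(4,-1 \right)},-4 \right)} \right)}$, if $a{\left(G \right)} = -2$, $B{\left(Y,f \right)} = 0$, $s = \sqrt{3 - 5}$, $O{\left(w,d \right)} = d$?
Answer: $42 i \sqrt{2} \approx 59.397 i$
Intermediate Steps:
$s = i \sqrt{2}$ ($s = \sqrt{-2} = i \sqrt{2} \approx 1.4142 i$)
$k{\left(D,c \right)} = - c + i \sqrt{2}$ ($k{\left(D,c \right)} = i \sqrt{2} - c = - c + i \sqrt{2}$)
$7 \cdot 6 k{\left(a{\left(5 \right)},B{\left(O{\left(4,-1 \right)},-4 \right)} \right)} = 7 \cdot 6 \left(\left(-1\right) 0 + i \sqrt{2}\right) = 42 \left(0 + i \sqrt{2}\right) = 42 i \sqrt{2}$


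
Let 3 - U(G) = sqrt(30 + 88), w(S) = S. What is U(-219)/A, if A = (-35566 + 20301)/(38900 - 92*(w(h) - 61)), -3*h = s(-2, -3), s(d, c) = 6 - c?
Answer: -134364/15265 + 44788*sqrt(118)/15265 ≈ 23.070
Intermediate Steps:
h = -3 (h = -(6 - 1*(-3))/3 = -(6 + 3)/3 = -1/3*9 = -3)
U(G) = 3 - sqrt(118) (U(G) = 3 - sqrt(30 + 88) = 3 - sqrt(118))
A = -15265/44788 (A = (-35566 + 20301)/(38900 - 92*(-3 - 61)) = -15265/(38900 - 92*(-64)) = -15265/(38900 + 5888) = -15265/44788 ≈ -0.34083)
U(-219)/A = (3 - sqrt(118))/(-15265/44788) = (3 - sqrt(118))*(-44788/15265) = -134364/15265 + 44788*sqrt(118)/15265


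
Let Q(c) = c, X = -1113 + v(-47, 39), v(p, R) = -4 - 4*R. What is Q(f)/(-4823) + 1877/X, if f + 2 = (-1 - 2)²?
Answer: -1294526/877097 ≈ -1.4759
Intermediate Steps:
f = 7 (f = -2 + (-1 - 2)² = -2 + (-3)² = -2 + 9 = 7)
X = -1273 (X = -1113 + (-4 - 4*39) = -1113 + (-4 - 156) = -1113 - 160 = -1273)
Q(f)/(-4823) + 1877/X = 7/(-4823) + 1877/(-1273) = 7*(-1/4823) + 1877*(-1/1273) = -1/689 - 1877/1273 = -1294526/877097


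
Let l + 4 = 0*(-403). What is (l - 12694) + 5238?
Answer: -7460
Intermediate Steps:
l = -4 (l = -4 + 0*(-403) = -4 + 0 = -4)
(l - 12694) + 5238 = (-4 - 12694) + 5238 = -12698 + 5238 = -7460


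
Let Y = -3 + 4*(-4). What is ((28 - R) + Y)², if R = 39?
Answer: 900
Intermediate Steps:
Y = -19 (Y = -3 - 16 = -19)
((28 - R) + Y)² = ((28 - 1*39) - 19)² = ((28 - 39) - 19)² = (-11 - 19)² = (-30)² = 900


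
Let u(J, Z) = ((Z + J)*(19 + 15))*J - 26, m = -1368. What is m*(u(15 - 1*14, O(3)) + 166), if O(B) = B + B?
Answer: -517104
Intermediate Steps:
O(B) = 2*B
u(J, Z) = -26 + J*(34*J + 34*Z) (u(J, Z) = ((J + Z)*34)*J - 26 = (34*J + 34*Z)*J - 26 = J*(34*J + 34*Z) - 26 = -26 + J*(34*J + 34*Z))
m*(u(15 - 1*14, O(3)) + 166) = -1368*((-26 + 34*(15 - 1*14)² + 34*(15 - 1*14)*(2*3)) + 166) = -1368*((-26 + 34*(15 - 14)² + 34*(15 - 14)*6) + 166) = -1368*((-26 + 34*1² + 34*1*6) + 166) = -1368*((-26 + 34*1 + 204) + 166) = -1368*((-26 + 34 + 204) + 166) = -1368*(212 + 166) = -1368*378 = -517104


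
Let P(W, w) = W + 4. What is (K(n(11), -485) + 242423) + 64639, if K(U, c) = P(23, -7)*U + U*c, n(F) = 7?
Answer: 303856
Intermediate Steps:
P(W, w) = 4 + W
K(U, c) = 27*U + U*c (K(U, c) = (4 + 23)*U + U*c = 27*U + U*c)
(K(n(11), -485) + 242423) + 64639 = (7*(27 - 485) + 242423) + 64639 = (7*(-458) + 242423) + 64639 = (-3206 + 242423) + 64639 = 239217 + 64639 = 303856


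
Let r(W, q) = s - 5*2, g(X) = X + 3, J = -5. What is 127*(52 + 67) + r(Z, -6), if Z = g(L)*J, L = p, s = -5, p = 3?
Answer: 15098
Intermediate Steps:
L = 3
g(X) = 3 + X
Z = -30 (Z = (3 + 3)*(-5) = 6*(-5) = -30)
r(W, q) = -15 (r(W, q) = -5 - 5*2 = -5 - 10 = -15)
127*(52 + 67) + r(Z, -6) = 127*(52 + 67) - 15 = 127*119 - 15 = 15113 - 15 = 15098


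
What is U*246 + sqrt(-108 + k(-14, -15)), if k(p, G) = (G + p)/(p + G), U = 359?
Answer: 88314 + I*sqrt(107) ≈ 88314.0 + 10.344*I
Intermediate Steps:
k(p, G) = 1 (k(p, G) = (G + p)/(G + p) = 1)
U*246 + sqrt(-108 + k(-14, -15)) = 359*246 + sqrt(-108 + 1) = 88314 + sqrt(-107) = 88314 + I*sqrt(107)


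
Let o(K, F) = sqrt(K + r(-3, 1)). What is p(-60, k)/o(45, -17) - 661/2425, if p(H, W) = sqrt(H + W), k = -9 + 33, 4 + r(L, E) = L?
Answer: -661/2425 + 3*I*sqrt(38)/19 ≈ -0.27258 + 0.97333*I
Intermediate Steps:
r(L, E) = -4 + L
k = 24
o(K, F) = sqrt(-7 + K) (o(K, F) = sqrt(K + (-4 - 3)) = sqrt(K - 7) = sqrt(-7 + K))
p(-60, k)/o(45, -17) - 661/2425 = sqrt(-60 + 24)/(sqrt(-7 + 45)) - 661/2425 = sqrt(-36)/(sqrt(38)) - 661*1/2425 = (6*I)*(sqrt(38)/38) - 661/2425 = 3*I*sqrt(38)/19 - 661/2425 = -661/2425 + 3*I*sqrt(38)/19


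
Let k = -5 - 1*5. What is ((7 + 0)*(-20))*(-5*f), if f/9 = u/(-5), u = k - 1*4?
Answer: 17640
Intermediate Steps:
k = -10 (k = -5 - 5 = -10)
u = -14 (u = -10 - 1*4 = -10 - 4 = -14)
f = 126/5 (f = 9*(-14/(-5)) = 9*(-14*(-⅕)) = 9*(14/5) = 126/5 ≈ 25.200)
((7 + 0)*(-20))*(-5*f) = ((7 + 0)*(-20))*(-5*126/5) = (7*(-20))*(-126) = -140*(-126) = 17640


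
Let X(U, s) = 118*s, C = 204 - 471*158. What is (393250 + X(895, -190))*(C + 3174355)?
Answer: 1149625287030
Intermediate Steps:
C = -74214 (C = 204 - 74418 = -74214)
(393250 + X(895, -190))*(C + 3174355) = (393250 + 118*(-190))*(-74214 + 3174355) = (393250 - 22420)*3100141 = 370830*3100141 = 1149625287030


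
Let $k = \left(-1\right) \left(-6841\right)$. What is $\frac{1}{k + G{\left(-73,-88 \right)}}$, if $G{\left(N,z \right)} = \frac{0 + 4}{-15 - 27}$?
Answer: $\frac{21}{143659} \approx 0.00014618$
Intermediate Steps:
$G{\left(N,z \right)} = - \frac{2}{21}$ ($G{\left(N,z \right)} = \frac{4}{-42} = 4 \left(- \frac{1}{42}\right) = - \frac{2}{21}$)
$k = 6841$
$\frac{1}{k + G{\left(-73,-88 \right)}} = \frac{1}{6841 - \frac{2}{21}} = \frac{1}{\frac{143659}{21}} = \frac{21}{143659}$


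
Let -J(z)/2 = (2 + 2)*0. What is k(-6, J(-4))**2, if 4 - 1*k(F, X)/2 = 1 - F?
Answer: 36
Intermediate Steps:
J(z) = 0 (J(z) = -2*(2 + 2)*0 = -8*0 = -2*0 = 0)
k(F, X) = 6 + 2*F (k(F, X) = 8 - 2*(1 - F) = 8 + (-2 + 2*F) = 6 + 2*F)
k(-6, J(-4))**2 = (6 + 2*(-6))**2 = (6 - 12)**2 = (-6)**2 = 36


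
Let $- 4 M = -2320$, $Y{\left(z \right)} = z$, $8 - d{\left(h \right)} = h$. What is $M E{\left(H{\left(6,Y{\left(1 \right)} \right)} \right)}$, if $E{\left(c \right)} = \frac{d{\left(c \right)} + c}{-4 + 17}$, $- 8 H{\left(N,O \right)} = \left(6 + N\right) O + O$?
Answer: $\frac{4640}{13} \approx 356.92$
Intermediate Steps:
$d{\left(h \right)} = 8 - h$
$H{\left(N,O \right)} = - \frac{O}{8} - \frac{O \left(6 + N\right)}{8}$ ($H{\left(N,O \right)} = - \frac{\left(6 + N\right) O + O}{8} = - \frac{O \left(6 + N\right) + O}{8} = - \frac{O + O \left(6 + N\right)}{8} = - \frac{O}{8} - \frac{O \left(6 + N\right)}{8}$)
$E{\left(c \right)} = \frac{8}{13}$ ($E{\left(c \right)} = \frac{\left(8 - c\right) + c}{-4 + 17} = \frac{8}{13}$)
$M = 580$ ($M = \left(- \frac{1}{4}\right) \left(-2320\right) = 580$)
$M E{\left(H{\left(6,Y{\left(1 \right)} \right)} \right)} = 580 \cdot \frac{8}{13} = \frac{4640}{13}$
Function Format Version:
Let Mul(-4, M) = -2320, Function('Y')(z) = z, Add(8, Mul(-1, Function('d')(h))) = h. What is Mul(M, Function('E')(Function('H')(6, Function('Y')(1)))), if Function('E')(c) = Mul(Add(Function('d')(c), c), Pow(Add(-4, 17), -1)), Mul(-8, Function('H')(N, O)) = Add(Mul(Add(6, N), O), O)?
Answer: Rational(4640, 13) ≈ 356.92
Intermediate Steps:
Function('d')(h) = Add(8, Mul(-1, h))
Function('H')(N, O) = Add(Mul(Rational(-1, 8), O), Mul(Rational(-1, 8), O, Add(6, N))) (Function('H')(N, O) = Mul(Rational(-1, 8), Add(Mul(Add(6, N), O), O)) = Mul(Rational(-1, 8), Add(Mul(O, Add(6, N)), O)) = Mul(Rational(-1, 8), Add(O, Mul(O, Add(6, N)))) = Add(Mul(Rational(-1, 8), O), Mul(Rational(-1, 8), O, Add(6, N))))
Function('E')(c) = Rational(8, 13) (Function('E')(c) = Mul(Add(Add(8, Mul(-1, c)), c), Pow(Add(-4, 17), -1)) = Mul(8, Pow(13, -1)) = Mul(8, Rational(1, 13)) = Rational(8, 13))
M = 580 (M = Mul(Rational(-1, 4), -2320) = 580)
Mul(M, Function('E')(Function('H')(6, Function('Y')(1)))) = Mul(580, Rational(8, 13)) = Rational(4640, 13)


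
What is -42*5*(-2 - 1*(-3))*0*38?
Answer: 0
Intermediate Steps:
-42*5*(-2 - 1*(-3))*0*38 = -42*5*(-2 + 3)*0*38 = -42*5*1*0*38 = -210*0*38 = -42*0*38 = 0*38 = 0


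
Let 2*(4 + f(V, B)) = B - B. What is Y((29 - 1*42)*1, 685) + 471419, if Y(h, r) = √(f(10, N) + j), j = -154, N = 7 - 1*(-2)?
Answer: 471419 + I*√158 ≈ 4.7142e+5 + 12.57*I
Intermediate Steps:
N = 9 (N = 7 + 2 = 9)
f(V, B) = -4 (f(V, B) = -4 + (B - B)/2 = -4 + (½)*0 = -4 + 0 = -4)
Y(h, r) = I*√158 (Y(h, r) = √(-4 - 154) = √(-158) = I*√158)
Y((29 - 1*42)*1, 685) + 471419 = I*√158 + 471419 = 471419 + I*√158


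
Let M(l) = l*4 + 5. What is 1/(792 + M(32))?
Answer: 1/925 ≈ 0.0010811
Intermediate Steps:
M(l) = 5 + 4*l (M(l) = 4*l + 5 = 5 + 4*l)
1/(792 + M(32)) = 1/(792 + (5 + 4*32)) = 1/(792 + (5 + 128)) = 1/(792 + 133) = 1/925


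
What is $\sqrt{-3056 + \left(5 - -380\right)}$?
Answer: $i \sqrt{2671} \approx 51.682 i$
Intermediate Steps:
$\sqrt{-3056 + \left(5 - -380\right)} = \sqrt{-3056 + \left(5 + 380\right)} = \sqrt{-3056 + 385} = \sqrt{-2671} = i \sqrt{2671}$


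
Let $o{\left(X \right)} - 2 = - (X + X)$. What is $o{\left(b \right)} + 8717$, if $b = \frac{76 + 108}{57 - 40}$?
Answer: $\frac{147855}{17} \approx 8697.4$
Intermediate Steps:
$b = \frac{184}{17} \approx 10.824$
$o{\left(X \right)} = 2 - 2 X$ ($o{\left(X \right)} = 2 - \left(X + X\right) = 2 - 2 X$)
$o{\left(b \right)} + 8717 = \left(2 - \frac{368}{17}\right) + 8717 = - \frac{334}{17} + 8717 = \frac{147855}{17}$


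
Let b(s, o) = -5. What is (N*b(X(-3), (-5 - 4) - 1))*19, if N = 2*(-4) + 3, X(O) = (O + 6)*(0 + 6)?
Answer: 475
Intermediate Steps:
X(O) = 36 + 6*O (X(O) = (6 + O)*6 = 36 + 6*O)
N = -5 (N = -8 + 3 = -5)
(N*b(X(-3), (-5 - 4) - 1))*19 = -5*(-5)*19 = 25*19 = 475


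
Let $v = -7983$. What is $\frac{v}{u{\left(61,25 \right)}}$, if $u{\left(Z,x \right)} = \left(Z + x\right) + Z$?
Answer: $- \frac{2661}{49} \approx -54.306$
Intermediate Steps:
$u{\left(Z,x \right)} = x + 2 Z$
$\frac{v}{u{\left(61,25 \right)}} = - \frac{7983}{25 + 2 \cdot 61} = - \frac{7983}{25 + 122} = - \frac{7983}{147} = \left(-7983\right) \frac{1}{147} = - \frac{2661}{49}$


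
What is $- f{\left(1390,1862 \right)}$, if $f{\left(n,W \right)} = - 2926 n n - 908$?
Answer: $5653325508$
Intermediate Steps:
$f{\left(n,W \right)} = -908 - 2926 n^{2}$ ($f{\left(n,W \right)} = - 2926 n^{2} - 908 = -908 - 2926 n^{2}$)
$- f{\left(1390,1862 \right)} = - (-908 - 2926 \cdot 1390^{2}) = - (-908 - 5653324600) = \left(-1\right) \left(-5653325508\right) = 5653325508$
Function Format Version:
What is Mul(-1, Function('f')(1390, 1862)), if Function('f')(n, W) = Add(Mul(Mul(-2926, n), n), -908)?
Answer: 5653325508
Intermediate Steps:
Function('f')(n, W) = Add(-908, Mul(-2926, Pow(n, 2))) (Function('f')(n, W) = Add(Mul(-2926, Pow(n, 2)), -908) = Add(-908, Mul(-2926, Pow(n, 2))))
Mul(-1, Function('f')(1390, 1862)) = Mul(-1, Add(-908, Mul(-2926, Pow(1390, 2)))) = Mul(-1, Add(-908, Mul(-2926, 1932100))) = Mul(-1, Add(-908, -5653324600)) = Mul(-1, -5653325508) = 5653325508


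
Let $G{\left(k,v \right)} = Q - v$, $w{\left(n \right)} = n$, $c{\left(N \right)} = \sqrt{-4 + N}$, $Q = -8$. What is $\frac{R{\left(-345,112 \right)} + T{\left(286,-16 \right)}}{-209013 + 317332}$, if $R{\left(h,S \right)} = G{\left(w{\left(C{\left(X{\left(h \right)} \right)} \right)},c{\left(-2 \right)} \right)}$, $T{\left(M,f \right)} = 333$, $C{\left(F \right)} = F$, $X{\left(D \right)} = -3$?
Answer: $\frac{325}{108319} - \frac{i \sqrt{6}}{108319} \approx 0.0030004 - 2.2614 \cdot 10^{-5} i$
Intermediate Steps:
$G{\left(k,v \right)} = -8 - v$
$R{\left(h,S \right)} = -8 - i \sqrt{6}$ ($R{\left(h,S \right)} = -8 - \sqrt{-4 - 2} = -8 - \sqrt{-6} = -8 - i \sqrt{6}$)
$\frac{R{\left(-345,112 \right)} + T{\left(286,-16 \right)}}{-209013 + 317332} = \frac{\left(-8 - i \sqrt{6}\right) + 333}{-209013 + 317332} = \frac{325 - i \sqrt{6}}{108319} = \left(325 - i \sqrt{6}\right) \frac{1}{108319} = \frac{325}{108319} - \frac{i \sqrt{6}}{108319}$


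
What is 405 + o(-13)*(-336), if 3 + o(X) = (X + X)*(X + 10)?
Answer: -24795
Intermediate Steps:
o(X) = -3 + 2*X*(10 + X) (o(X) = -3 + (X + X)*(X + 10) = -3 + (2*X)*(10 + X) = -3 + 2*X*(10 + X))
405 + o(-13)*(-336) = 405 + (-3 + 2*(-13)² + 20*(-13))*(-336) = 405 + (-3 + 2*169 - 260)*(-336) = 405 + (-3 + 338 - 260)*(-336) = 405 + 75*(-336) = 405 - 25200 = -24795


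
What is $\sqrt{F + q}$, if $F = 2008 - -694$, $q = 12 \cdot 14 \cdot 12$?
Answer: $\sqrt{4718} \approx 68.688$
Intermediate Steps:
$q = 2016$ ($q = 168 \cdot 12 = 2016$)
$F = 2702$ ($F = 2008 + 694 = 2702$)
$\sqrt{F + q} = \sqrt{2702 + 2016} = \sqrt{4718}$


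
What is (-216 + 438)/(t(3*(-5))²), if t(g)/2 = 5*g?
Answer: 37/3750 ≈ 0.0098667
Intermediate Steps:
t(g) = 10*g (t(g) = 2*(5*g) = 10*g)
(-216 + 438)/(t(3*(-5))²) = (-216 + 438)/((10*(3*(-5)))²) = 222/((10*(-15))²) = 222/((-150)²) = 222/22500 = 222*(1/22500) = 37/3750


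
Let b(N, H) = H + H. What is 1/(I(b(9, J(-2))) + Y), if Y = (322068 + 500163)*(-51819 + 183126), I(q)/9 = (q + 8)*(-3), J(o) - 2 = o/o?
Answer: 1/107964685539 ≈ 9.2623e-12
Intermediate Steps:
J(o) = 3 (J(o) = 2 + o/o = 2 + 1 = 3)
b(N, H) = 2*H
I(q) = -216 - 27*q (I(q) = 9*((q + 8)*(-3)) = 9*((8 + q)*(-3)) = 9*(-24 - 3*q) = -216 - 27*q)
Y = 107964685917 (Y = 822231*131307 = 107964685917)
1/(I(b(9, J(-2))) + Y) = 1/((-216 - 54*3) + 107964685917) = 1/((-216 - 27*6) + 107964685917) = 1/((-216 - 162) + 107964685917) = 1/(-378 + 107964685917) = 1/107964685539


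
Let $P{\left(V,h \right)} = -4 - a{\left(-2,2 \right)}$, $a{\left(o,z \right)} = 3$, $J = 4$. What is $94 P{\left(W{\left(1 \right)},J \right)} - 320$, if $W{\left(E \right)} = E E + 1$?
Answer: $-978$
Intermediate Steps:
$W{\left(E \right)} = 1 + E^{2}$ ($W{\left(E \right)} = E^{2} + 1 = 1 + E^{2}$)
$P{\left(V,h \right)} = -7$ ($P{\left(V,h \right)} = -4 - 3 = -7$)
$94 P{\left(W{\left(1 \right)},J \right)} - 320 = 94 \left(-7\right) - 320 = -658 - 320 = -978$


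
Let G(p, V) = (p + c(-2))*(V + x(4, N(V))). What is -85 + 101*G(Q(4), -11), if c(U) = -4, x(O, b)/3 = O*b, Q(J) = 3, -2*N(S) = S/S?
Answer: 1632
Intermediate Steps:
N(S) = -½ (N(S) = -S/(2*S) = -½*1 = -½)
x(O, b) = 3*O*b (x(O, b) = 3*(O*b) = 3*O*b)
G(p, V) = (-6 + V)*(-4 + p) (G(p, V) = (p - 4)*(V + 3*4*(-½)) = (-4 + p)*(V - 6) = (-4 + p)*(-6 + V) = (-6 + V)*(-4 + p))
-85 + 101*G(Q(4), -11) = -85 + 101*(24 - 6*3 - 4*(-11) - 11*3) = -85 + 101*(24 - 18 + 44 - 33) = -85 + 101*17 = -85 + 1717 = 1632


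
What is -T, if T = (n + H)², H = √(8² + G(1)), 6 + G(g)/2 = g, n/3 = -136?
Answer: -166518 + 2448*√6 ≈ -1.6052e+5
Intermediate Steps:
n = -408 (n = 3*(-136) = -408)
G(g) = -12 + 2*g
H = 3*√6 (H = √(8² + (-12 + 2*1)) = √(64 + (-12 + 2)) = √(64 - 10) = √54 = 3*√6 ≈ 7.3485)
T = (-408 + 3*√6)² ≈ 1.6052e+5
-T = -(166518 - 2448*√6) = -166518 + 2448*√6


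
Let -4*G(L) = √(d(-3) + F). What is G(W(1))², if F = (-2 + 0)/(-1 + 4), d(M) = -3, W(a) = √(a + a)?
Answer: -11/48 ≈ -0.22917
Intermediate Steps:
W(a) = √2*√a (W(a) = √(2*a) = √2*√a)
F = -⅔ (F = -2/3 = -2*⅓ = -⅔ ≈ -0.66667)
G(L) = -I*√33/12 (G(L) = -√(-3 - ⅔)/4 = -I*√33/12)
G(W(1))² = (-I*√33/12)² = -11/48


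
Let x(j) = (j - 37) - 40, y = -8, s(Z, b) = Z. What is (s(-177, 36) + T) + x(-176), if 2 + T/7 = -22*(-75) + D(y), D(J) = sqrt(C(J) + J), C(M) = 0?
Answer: 11106 + 14*I*sqrt(2) ≈ 11106.0 + 19.799*I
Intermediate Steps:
x(j) = -77 + j (x(j) = (-37 + j) - 40 = -77 + j)
D(J) = sqrt(J) (D(J) = sqrt(0 + J) = sqrt(J))
T = 11536 + 14*I*sqrt(2) (T = -14 + 7*(-22*(-75) + sqrt(-8)) = -14 + 7*(1650 + 2*I*sqrt(2)) = -14 + (11550 + 14*I*sqrt(2)) = 11536 + 14*I*sqrt(2) ≈ 11536.0 + 19.799*I)
(s(-177, 36) + T) + x(-176) = (-177 + (11536 + 14*I*sqrt(2))) + (-77 - 176) = (11359 + 14*I*sqrt(2)) - 253 = 11106 + 14*I*sqrt(2)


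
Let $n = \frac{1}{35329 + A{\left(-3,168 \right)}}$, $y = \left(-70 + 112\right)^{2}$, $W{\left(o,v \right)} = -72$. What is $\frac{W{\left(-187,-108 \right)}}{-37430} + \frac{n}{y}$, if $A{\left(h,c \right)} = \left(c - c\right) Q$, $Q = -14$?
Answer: $\frac{2243551531}{1166325462540} \approx 0.0019236$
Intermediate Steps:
$A{\left(h,c \right)} = 0$ ($A{\left(h,c \right)} = \left(c - c\right) \left(-14\right) = 0 \left(-14\right) = 0$)
$y = 1764$ ($y = 42^{2} = 1764$)
$n = \frac{1}{35329}$ ($n = \frac{1}{35329 + 0} = \frac{1}{35329} \approx 2.8305 \cdot 10^{-5}$)
$\frac{W{\left(-187,-108 \right)}}{-37430} + \frac{n}{y} = - \frac{72}{-37430} + \frac{1}{35329 \cdot 1764} = \left(-72\right) \left(- \frac{1}{37430}\right) + \frac{1}{35329} \cdot \frac{1}{1764} = \frac{36}{18715} + \frac{1}{62320356} = \frac{2243551531}{1166325462540}$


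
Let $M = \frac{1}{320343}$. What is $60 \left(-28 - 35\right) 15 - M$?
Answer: $- \frac{18163448101}{320343} \approx -56700.0$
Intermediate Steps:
$M = \frac{1}{320343} \approx 3.1217 \cdot 10^{-6}$
$60 \left(-28 - 35\right) 15 - M = 60 \left(-28 - 35\right) 15 - \frac{1}{320343} = 60 \left(-63\right) 15 - \frac{1}{320343} = \left(-3780\right) 15 - \frac{1}{320343} = -56700 - \frac{1}{320343} = - \frac{18163448101}{320343}$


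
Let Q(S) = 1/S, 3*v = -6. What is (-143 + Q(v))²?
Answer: 82369/4 ≈ 20592.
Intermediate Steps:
v = -2 (v = (⅓)*(-6) = -2)
Q(S) = 1/S
(-143 + Q(v))² = (-143 + 1/(-2))² = (-143 - ½)² = (-287/2)² = 82369/4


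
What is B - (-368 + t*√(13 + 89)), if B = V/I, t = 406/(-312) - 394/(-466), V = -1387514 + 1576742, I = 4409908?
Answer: 405758843/1102477 + 16567*√102/36348 ≈ 372.65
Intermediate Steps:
V = 189228
t = -16567/36348 (t = 406*(-1/312) - 394*(-1/466) = -203/156 + 197/233 = -16567/36348 ≈ -0.45579)
B = 47307/1102477 (B = 189228/4409908 = 189228*(1/4409908) = 47307/1102477 ≈ 0.042910)
B - (-368 + t*√(13 + 89)) = 47307/1102477 - (-368 - 16567*√(13 + 89)/36348) = 47307/1102477 - (-368 - 16567*√102/36348) = 47307/1102477 + (368 + 16567*√102/36348) = 405758843/1102477 + 16567*√102/36348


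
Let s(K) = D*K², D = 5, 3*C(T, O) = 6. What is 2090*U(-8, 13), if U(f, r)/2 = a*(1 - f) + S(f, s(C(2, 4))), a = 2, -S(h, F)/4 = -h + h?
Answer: 75240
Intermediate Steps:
C(T, O) = 2 (C(T, O) = (⅓)*6 = 2)
s(K) = 5*K²
S(h, F) = 0 (S(h, F) = -4*(-h + h) = -4*0 = 0)
U(f, r) = 4 - 4*f (U(f, r) = 2*(2*(1 - f) + 0) = 2*((2 - 2*f) + 0) = 2*(2 - 2*f) = 4 - 4*f)
2090*U(-8, 13) = 2090*(4 - 4*(-8)) = 2090*(4 + 32) = 2090*36 = 75240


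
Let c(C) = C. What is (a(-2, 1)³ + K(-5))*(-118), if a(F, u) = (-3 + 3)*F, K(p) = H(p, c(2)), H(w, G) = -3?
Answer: 354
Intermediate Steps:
K(p) = -3
a(F, u) = 0 (a(F, u) = 0*F = 0)
(a(-2, 1)³ + K(-5))*(-118) = (0³ - 3)*(-118) = (0 - 3)*(-118) = -3*(-118) = 354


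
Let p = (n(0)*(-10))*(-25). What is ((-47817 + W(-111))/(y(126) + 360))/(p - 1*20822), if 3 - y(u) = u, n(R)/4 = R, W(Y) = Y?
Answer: 7988/822469 ≈ 0.0097122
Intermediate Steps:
n(R) = 4*R
y(u) = 3 - u
p = 0 (p = ((4*0)*(-10))*(-25) = (0*(-10))*(-25) = 0*(-25) = 0)
((-47817 + W(-111))/(y(126) + 360))/(p - 1*20822) = ((-47817 - 111)/((3 - 1*126) + 360))/(0 - 1*20822) = (-47928/((3 - 126) + 360))/(0 - 20822) = -47928/(-123 + 360)/(-20822) = -47928/237*(-1/20822) = -47928*1/237*(-1/20822) = -15976/79*(-1/20822) = 7988/822469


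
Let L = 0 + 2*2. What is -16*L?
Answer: -64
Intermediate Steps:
L = 4 (L = 0 + 4 = 4)
-16*L = -16*4 = -64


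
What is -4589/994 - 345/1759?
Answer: -8414981/1748446 ≈ -4.8128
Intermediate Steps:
-4589/994 - 345/1759 = -8414981/1748446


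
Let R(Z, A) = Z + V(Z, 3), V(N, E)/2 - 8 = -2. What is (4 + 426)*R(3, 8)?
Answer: 6450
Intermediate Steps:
V(N, E) = 12 (V(N, E) = 16 + 2*(-2) = 16 - 4 = 12)
R(Z, A) = 12 + Z (R(Z, A) = Z + 12 = 12 + Z)
(4 + 426)*R(3, 8) = (4 + 426)*(12 + 3) = 430*15 = 6450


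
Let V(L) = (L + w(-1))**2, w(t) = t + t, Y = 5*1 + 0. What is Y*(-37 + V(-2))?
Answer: -105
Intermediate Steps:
Y = 5 (Y = 5 + 0 = 5)
w(t) = 2*t
V(L) = (-2 + L)**2 (V(L) = (L + 2*(-1))**2 = (L - 2)**2 = (-2 + L)**2)
Y*(-37 + V(-2)) = 5*(-37 + (-2 - 2)**2) = 5*(-37 + (-4)**2) = 5*(-37 + 16) = 5*(-21) = -105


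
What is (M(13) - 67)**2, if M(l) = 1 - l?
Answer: 6241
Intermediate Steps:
(M(13) - 67)**2 = ((1 - 1*13) - 67)**2 = ((1 - 13) - 67)**2 = (-12 - 67)**2 = (-79)**2 = 6241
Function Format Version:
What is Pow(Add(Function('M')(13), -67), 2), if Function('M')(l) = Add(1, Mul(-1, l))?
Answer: 6241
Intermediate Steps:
Pow(Add(Function('M')(13), -67), 2) = Pow(Add(Add(1, Mul(-1, 13)), -67), 2) = Pow(Add(Add(1, -13), -67), 2) = Pow(Add(-12, -67), 2) = Pow(-79, 2) = 6241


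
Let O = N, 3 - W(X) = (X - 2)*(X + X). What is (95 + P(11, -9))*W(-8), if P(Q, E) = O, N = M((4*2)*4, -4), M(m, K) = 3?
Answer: -15386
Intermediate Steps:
W(X) = 3 - 2*X*(-2 + X) (W(X) = 3 - (X - 2)*(X + X) = 3 - (-2 + X)*2*X = 3 - 2*X*(-2 + X))
N = 3
O = 3
P(Q, E) = 3
(95 + P(11, -9))*W(-8) = (95 + 3)*(3 - 2*(-8)² + 4*(-8)) = 98*(3 - 2*64 - 32) = 98*(3 - 128 - 32) = 98*(-157) = -15386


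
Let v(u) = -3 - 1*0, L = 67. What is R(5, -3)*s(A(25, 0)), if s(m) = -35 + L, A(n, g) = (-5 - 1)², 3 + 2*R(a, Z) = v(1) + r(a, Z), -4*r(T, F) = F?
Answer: -84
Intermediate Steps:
v(u) = -3 (v(u) = -3 + 0 = -3)
r(T, F) = -F/4
R(a, Z) = -3 - Z/8 (R(a, Z) = -3/2 + (-3 - Z/4)/2 = -3/2 + (-3/2 - Z/8) = -3 - Z/8)
A(n, g) = 36 (A(n, g) = (-6)² = 36)
s(m) = 32 (s(m) = -35 + 67 = 32)
R(5, -3)*s(A(25, 0)) = (-3 - ⅛*(-3))*32 = (-3 + 3/8)*32 = -21/8*32 = -84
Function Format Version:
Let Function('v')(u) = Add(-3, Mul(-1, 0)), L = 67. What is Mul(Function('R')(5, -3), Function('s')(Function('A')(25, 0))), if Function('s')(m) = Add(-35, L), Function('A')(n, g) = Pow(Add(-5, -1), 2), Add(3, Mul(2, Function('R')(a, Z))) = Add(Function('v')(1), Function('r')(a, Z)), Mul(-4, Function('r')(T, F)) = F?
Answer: -84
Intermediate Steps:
Function('v')(u) = -3 (Function('v')(u) = Add(-3, 0) = -3)
Function('r')(T, F) = Mul(Rational(-1, 4), F)
Function('R')(a, Z) = Add(-3, Mul(Rational(-1, 8), Z)) (Function('R')(a, Z) = Add(Rational(-3, 2), Mul(Rational(1, 2), Add(-3, Mul(Rational(-1, 4), Z)))) = Add(Rational(-3, 2), Add(Rational(-3, 2), Mul(Rational(-1, 8), Z))) = Add(-3, Mul(Rational(-1, 8), Z)))
Function('A')(n, g) = 36 (Function('A')(n, g) = Pow(-6, 2) = 36)
Function('s')(m) = 32 (Function('s')(m) = Add(-35, 67) = 32)
Mul(Function('R')(5, -3), Function('s')(Function('A')(25, 0))) = Mul(Add(-3, Mul(Rational(-1, 8), -3)), 32) = Mul(Add(-3, Rational(3, 8)), 32) = Mul(Rational(-21, 8), 32) = -84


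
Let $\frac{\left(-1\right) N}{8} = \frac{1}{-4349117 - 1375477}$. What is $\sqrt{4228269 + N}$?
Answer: $\frac{\sqrt{427668221870498289}}{318033} \approx 2056.3$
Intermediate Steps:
$N = \frac{4}{2862297}$ ($N = - \frac{8}{-4349117 - 1375477} = - \frac{8}{-5724594} = \left(-8\right) \left(- \frac{1}{5724594}\right) = \frac{4}{2862297} \approx 1.3975 \cdot 10^{-6}$)
$\sqrt{4228269 + N} = \sqrt{4228269 + \frac{4}{2862297}} = \sqrt{\frac{12102561673897}{2862297}} = \frac{\sqrt{427668221870498289}}{318033}$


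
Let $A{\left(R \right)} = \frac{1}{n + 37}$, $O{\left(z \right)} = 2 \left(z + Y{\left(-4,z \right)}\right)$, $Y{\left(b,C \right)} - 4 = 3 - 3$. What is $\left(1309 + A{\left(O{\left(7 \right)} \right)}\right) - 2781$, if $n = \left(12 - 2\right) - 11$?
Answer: $- \frac{52991}{36} \approx -1472.0$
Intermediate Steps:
$Y{\left(b,C \right)} = 4$ ($Y{\left(b,C \right)} = 4 + \left(3 - 3\right) = 4 + 0 = 4$)
$O{\left(z \right)} = 8 + 2 z$ ($O{\left(z \right)} = 2 \left(z + 4\right) = 2 \left(4 + z\right) = 8 + 2 z$)
$n = -1$ ($n = 10 - 11 = -1$)
$A{\left(R \right)} = \frac{1}{36}$ ($A{\left(R \right)} = \frac{1}{-1 + 37} = \frac{1}{36}$)
$\left(1309 + A{\left(O{\left(7 \right)} \right)}\right) - 2781 = \left(1309 + \frac{1}{36}\right) - 2781 = \frac{47125}{36} - 2781 = - \frac{52991}{36}$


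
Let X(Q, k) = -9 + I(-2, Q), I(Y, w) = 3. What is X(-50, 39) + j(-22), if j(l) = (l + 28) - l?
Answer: 22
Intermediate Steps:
X(Q, k) = -6 (X(Q, k) = -9 + 3 = -6)
j(l) = 28 (j(l) = (28 + l) - l = 28)
X(-50, 39) + j(-22) = -6 + 28 = 22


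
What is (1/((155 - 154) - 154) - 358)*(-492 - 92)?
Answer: 31988600/153 ≈ 2.0908e+5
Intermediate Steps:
(1/((155 - 154) - 154) - 358)*(-492 - 92) = (1/(1 - 154) - 358)*(-584) = (1/(-153) - 358)*(-584) = (-1/153 - 358)*(-584) = -54775/153*(-584) = 31988600/153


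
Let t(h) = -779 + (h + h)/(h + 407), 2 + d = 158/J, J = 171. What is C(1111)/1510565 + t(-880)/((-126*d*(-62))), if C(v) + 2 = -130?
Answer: 136555696769/1481997194720 ≈ 0.092143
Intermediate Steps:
d = -184/171 (d = -2 + 158/171 = -184/171 ≈ -1.0760)
t(h) = -779 + 2*h/(407 + h) (t(h) = -779 + (2*h)/(407 + h) = -779 + 2*h/(407 + h))
C(v) = -132 (C(v) = -2 - 130 = -132)
C(1111)/1510565 + t(-880)/((-126*d*(-62))) = -132/1510565 + (37*(-8569 - 21*(-880))/(407 - 880))/((-126*(-184/171)*(-62))) = -132*1/1510565 + (37*(-8569 + 18480)/(-473))/(((2576/19)*(-62))) = -132/1510565 + (37*(-1/473)*9911)/(-159712/19) = -132/1510565 - 33337/43*(-19/159712) = -132/1510565 + 633403/6867616 = 136555696769/1481997194720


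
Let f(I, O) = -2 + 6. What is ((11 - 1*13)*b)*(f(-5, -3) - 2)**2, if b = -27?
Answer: 216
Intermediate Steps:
f(I, O) = 4
((11 - 1*13)*b)*(f(-5, -3) - 2)**2 = ((11 - 1*13)*(-27))*(4 - 2)**2 = ((11 - 13)*(-27))*2**2 = -2*(-27)*4 = 54*4 = 216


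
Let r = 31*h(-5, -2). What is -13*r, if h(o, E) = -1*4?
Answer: 1612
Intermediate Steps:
h(o, E) = -4
r = -124 (r = 31*(-4) = -124)
-13*r = -13*(-124) = 1612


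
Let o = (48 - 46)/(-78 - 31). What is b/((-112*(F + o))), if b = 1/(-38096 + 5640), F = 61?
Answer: 109/24162323584 ≈ 4.5112e-9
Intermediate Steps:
o = -2/109 (o = 2/(-109) = 2*(-1/109) = -2/109 ≈ -0.018349)
b = -1/32456 (b = 1/(-32456) = -1/32456 ≈ -3.0811e-5)
b/((-112*(F + o))) = -(-1/(112*(61 - 2/109)))/32456 = -1/(32456*((-112*6647/109))) = -1/(32456*((-1*744464/109))) = -1/(32456*(-744464/109)) = -1/32456*(-109/744464) = 109/24162323584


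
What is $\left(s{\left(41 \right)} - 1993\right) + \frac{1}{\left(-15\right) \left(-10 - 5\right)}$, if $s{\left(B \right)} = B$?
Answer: $- \frac{439199}{225} \approx -1952.0$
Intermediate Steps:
$\left(s{\left(41 \right)} - 1993\right) + \frac{1}{\left(-15\right) \left(-10 - 5\right)} = \left(41 - 1993\right) + \frac{1}{\left(-15\right) \left(-10 - 5\right)} = -1952 + \frac{1}{\left(-15\right) \left(-15\right)} = -1952 + \frac{1}{225} = - \frac{439199}{225}$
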